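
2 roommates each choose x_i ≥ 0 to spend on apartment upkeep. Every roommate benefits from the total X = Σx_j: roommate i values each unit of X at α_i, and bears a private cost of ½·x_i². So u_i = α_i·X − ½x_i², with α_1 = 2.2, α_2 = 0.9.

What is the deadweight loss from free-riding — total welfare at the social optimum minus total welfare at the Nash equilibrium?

2.825

Roommate i's FOC: ∂u_i/∂x_i = α_i − x_i = 0, so x_i* = α_i.
NE contributions = (2.2, 0.9); X = 3.1.
W^NE = (Σα)·X − ½Σα_i² = 3.1² − ½·5.65 = 6.785.
Planner sets x_i = Σα_j = 3.1 for every i, so X^SO = 2·3.1 = 6.2.
W^SO = (Σα)·X^SO − ½·2·(Σα)² = (2/2)·3.1² = 9.61.
Deadweight loss = W^SO − W^NE = 2.825.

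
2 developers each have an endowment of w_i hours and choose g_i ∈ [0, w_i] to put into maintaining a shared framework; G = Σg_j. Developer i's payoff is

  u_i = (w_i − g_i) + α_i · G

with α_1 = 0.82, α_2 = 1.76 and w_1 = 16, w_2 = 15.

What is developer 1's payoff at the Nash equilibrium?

28.3

∂u_i/∂g_i = α_i − 1, so developer i contributes w_i if α_i > 1, else 0.
α_i > 1 for i ∈ {2}; NE contributions (0, 15), G = 15.
u_1 = (16 − 0) + 0.82·15 = 28.3.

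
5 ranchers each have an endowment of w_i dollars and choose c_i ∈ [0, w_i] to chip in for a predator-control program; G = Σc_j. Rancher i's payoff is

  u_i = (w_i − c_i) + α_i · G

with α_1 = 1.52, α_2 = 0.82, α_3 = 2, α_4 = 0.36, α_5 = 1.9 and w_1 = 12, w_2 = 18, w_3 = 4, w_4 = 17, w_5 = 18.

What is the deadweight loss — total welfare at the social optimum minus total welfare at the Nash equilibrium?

196

∂u_i/∂c_i = α_i − 1, so rancher i contributes w_i if α_i > 1, else 0.
α_i > 1 for i ∈ {1, 3, 5}; NE contributions (12, 0, 4, 0, 18), G = 34.
W^NE = Σw_i − G^NE + (Σα_i)·G^NE = 69 + 5.6·34 = 259.4.
Planner: ∂(Σu_j)/∂c_i = Σα_j − 1 = 5.6 > 0, so everyone contributes w_i; G^SO = 69, W^SO = 69 + 5.6·69 = 455.4.
Deadweight loss = 196.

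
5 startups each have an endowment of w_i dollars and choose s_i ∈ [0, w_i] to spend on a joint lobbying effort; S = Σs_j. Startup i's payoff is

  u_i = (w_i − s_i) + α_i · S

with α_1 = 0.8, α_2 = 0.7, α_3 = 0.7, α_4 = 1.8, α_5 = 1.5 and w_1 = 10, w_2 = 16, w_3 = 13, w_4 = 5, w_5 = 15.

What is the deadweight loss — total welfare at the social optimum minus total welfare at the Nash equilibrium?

175.5

∂u_i/∂s_i = α_i − 1, so startup i contributes w_i if α_i > 1, else 0.
α_i > 1 for i ∈ {4, 5}; NE contributions (0, 0, 0, 5, 15), S = 20.
W^NE = Σw_i − S^NE + (Σα_i)·S^NE = 59 + 4.5·20 = 149.
Planner: ∂(Σu_j)/∂s_i = Σα_j − 1 = 4.5 > 0, so everyone contributes w_i; S^SO = 59, W^SO = 59 + 4.5·59 = 324.5.
Deadweight loss = 175.5.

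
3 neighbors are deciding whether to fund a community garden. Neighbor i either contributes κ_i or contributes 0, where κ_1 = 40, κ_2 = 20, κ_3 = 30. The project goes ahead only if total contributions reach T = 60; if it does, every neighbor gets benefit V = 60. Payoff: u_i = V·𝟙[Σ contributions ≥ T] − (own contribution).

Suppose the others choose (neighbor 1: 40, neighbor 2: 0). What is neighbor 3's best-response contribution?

Others' total = 40. Contributing 30 brings total to 70 ≥ 60: gain V − κ_3 = 30.
Best response: 30.

30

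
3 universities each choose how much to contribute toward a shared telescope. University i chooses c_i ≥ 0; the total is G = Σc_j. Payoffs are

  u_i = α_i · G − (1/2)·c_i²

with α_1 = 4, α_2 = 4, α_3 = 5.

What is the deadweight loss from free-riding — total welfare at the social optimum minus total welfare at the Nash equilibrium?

University i's FOC: ∂u_i/∂c_i = α_i − c_i = 0, so c_i* = α_i.
NE contributions = (4, 4, 5); G = 13.
W^NE = (Σα)·G − ½Σα_i² = 13² − ½·57 = 140.5.
Planner sets c_i = Σα_j = 13 for every i, so G^SO = 3·13 = 39.
W^SO = (Σα)·G^SO − ½·3·(Σα)² = (3/2)·13² = 253.5.
Deadweight loss = W^SO − W^NE = 113.

113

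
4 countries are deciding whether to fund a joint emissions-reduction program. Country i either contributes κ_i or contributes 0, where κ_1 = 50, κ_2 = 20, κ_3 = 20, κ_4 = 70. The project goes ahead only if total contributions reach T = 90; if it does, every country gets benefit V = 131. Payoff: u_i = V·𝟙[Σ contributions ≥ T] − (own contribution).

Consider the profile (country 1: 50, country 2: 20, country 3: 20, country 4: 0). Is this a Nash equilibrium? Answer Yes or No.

Yes

Total = 90 ≥ 90: provided.
Country 1 (pledges 50, payoff 81): dropping to 0 → total 40, payoff 0. No gain.
Country 2 (pledges 20, payoff 111): dropping to 0 → total 70, payoff 0. No gain.
Country 3 (pledges 20, payoff 111): dropping to 0 → total 70, payoff 0. No gain.
Country 4 (pledges 0, payoff 131): pledging 70 → total 160, payoff 61. No gain.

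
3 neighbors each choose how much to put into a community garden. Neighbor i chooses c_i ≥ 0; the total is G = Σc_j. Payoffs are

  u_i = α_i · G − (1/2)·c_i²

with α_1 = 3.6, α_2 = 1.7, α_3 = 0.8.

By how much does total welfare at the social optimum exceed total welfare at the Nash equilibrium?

26.85

Neighbor i's FOC: ∂u_i/∂c_i = α_i − c_i = 0, so c_i* = α_i.
NE contributions = (3.6, 1.7, 0.8); G = 6.1.
W^NE = (Σα)·G − ½Σα_i² = 6.1² − ½·16.49 = 28.965.
Planner sets c_i = Σα_j = 6.1 for every i, so G^SO = 3·6.1 = 18.3.
W^SO = (Σα)·G^SO − ½·3·(Σα)² = (3/2)·6.1² = 55.815.
Deadweight loss = W^SO − W^NE = 26.85.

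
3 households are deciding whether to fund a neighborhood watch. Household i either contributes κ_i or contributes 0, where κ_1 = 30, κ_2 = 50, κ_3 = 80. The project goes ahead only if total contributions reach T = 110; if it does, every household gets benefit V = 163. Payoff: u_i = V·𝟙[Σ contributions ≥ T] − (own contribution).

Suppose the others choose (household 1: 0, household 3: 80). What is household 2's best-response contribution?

Others' total = 80. Contributing 50 brings total to 130 ≥ 110: gain V − κ_2 = 113.
Best response: 50.

50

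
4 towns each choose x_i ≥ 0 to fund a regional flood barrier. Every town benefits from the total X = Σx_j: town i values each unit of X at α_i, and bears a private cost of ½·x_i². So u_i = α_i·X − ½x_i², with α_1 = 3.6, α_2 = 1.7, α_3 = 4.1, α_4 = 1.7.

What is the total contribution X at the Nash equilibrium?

11.1

Town i's FOC: ∂u_i/∂x_i = α_i − x_i = 0, so x_i* = α_i.
NE contributions = (3.6, 1.7, 4.1, 1.7); X = 11.1.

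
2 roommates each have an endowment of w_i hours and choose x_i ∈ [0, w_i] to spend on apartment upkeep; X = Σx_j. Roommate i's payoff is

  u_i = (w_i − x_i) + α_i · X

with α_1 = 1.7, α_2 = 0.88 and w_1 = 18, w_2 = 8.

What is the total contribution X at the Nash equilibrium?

18

∂u_i/∂x_i = α_i − 1, so roommate i contributes w_i if α_i > 1, else 0.
α_i > 1 for i ∈ {1}; NE contributions (18, 0), X = 18.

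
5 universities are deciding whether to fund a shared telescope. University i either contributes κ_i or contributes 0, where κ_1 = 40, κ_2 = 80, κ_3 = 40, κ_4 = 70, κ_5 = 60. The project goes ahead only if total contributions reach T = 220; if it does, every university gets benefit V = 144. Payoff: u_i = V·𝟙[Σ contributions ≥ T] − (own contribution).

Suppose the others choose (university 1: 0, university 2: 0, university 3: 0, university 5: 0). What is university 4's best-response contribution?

Others' total = 0. Even contributing 70 gives 70 < 220: no benefit either way.
Best response: 0.

0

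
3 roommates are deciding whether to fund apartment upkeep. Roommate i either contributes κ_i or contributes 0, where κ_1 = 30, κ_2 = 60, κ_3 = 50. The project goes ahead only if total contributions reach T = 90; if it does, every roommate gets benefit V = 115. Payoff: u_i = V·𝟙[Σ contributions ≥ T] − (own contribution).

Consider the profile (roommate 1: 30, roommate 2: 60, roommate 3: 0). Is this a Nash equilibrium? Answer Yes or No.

Yes

Total = 90 ≥ 90: provided.
Roommate 1 (pledges 30, payoff 85): dropping to 0 → total 60, payoff 0. No gain.
Roommate 2 (pledges 60, payoff 55): dropping to 0 → total 30, payoff 0. No gain.
Roommate 3 (pledges 0, payoff 115): pledging 50 → total 140, payoff 65. No gain.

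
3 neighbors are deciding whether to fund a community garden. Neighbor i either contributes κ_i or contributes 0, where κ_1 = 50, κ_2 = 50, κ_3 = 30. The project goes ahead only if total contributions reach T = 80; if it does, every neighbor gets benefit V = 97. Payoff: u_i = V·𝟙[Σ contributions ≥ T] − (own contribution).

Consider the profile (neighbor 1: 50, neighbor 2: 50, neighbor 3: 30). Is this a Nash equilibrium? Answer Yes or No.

Total = 130 ≥ 80: provided.
Neighbor 1 (pledges 50, payoff 47): dropping to 0 → total 80, payoff 97. Profitable deviation.

No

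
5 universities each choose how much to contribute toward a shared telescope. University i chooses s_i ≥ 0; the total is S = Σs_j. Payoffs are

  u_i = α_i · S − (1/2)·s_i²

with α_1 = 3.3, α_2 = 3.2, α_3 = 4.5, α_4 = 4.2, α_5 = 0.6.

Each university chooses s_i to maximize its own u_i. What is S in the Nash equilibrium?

15.8

University i's FOC: ∂u_i/∂s_i = α_i − s_i = 0, so s_i* = α_i.
NE contributions = (3.3, 3.2, 4.5, 4.2, 0.6); S = 15.8.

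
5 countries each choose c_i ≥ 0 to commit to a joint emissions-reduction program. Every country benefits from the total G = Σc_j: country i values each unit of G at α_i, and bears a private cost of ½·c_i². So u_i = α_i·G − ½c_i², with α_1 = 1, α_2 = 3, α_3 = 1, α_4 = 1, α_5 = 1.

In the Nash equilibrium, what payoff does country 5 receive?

Country i's FOC: ∂u_i/∂c_i = α_i − c_i = 0, so c_i* = α_i.
NE contributions = (1, 3, 1, 1, 1); G = 7.
u_5 = α_5·G − ½·(c_5)² = 1·7 − ½·1² = 6.5.

6.5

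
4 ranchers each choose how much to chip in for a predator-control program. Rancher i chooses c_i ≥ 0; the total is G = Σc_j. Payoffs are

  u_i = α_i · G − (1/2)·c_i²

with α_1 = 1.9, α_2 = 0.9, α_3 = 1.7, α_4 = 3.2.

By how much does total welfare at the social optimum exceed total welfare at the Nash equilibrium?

Rancher i's FOC: ∂u_i/∂c_i = α_i − c_i = 0, so c_i* = α_i.
NE contributions = (1.9, 0.9, 1.7, 3.2); G = 7.7.
W^NE = (Σα)·G − ½Σα_i² = 7.7² − ½·17.55 = 50.515.
Planner sets c_i = Σα_j = 7.7 for every i, so G^SO = 4·7.7 = 30.8.
W^SO = (Σα)·G^SO − ½·4·(Σα)² = (4/2)·7.7² = 118.58.
Deadweight loss = W^SO − W^NE = 68.065.

68.065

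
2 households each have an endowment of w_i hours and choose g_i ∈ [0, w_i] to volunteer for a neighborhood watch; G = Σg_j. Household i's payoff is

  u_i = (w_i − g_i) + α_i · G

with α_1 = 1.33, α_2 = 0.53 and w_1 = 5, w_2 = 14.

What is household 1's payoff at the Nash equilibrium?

6.65

∂u_i/∂g_i = α_i − 1, so household i contributes w_i if α_i > 1, else 0.
α_i > 1 for i ∈ {1}; NE contributions (5, 0), G = 5.
u_1 = (5 − 5) + 1.33·5 = 6.65.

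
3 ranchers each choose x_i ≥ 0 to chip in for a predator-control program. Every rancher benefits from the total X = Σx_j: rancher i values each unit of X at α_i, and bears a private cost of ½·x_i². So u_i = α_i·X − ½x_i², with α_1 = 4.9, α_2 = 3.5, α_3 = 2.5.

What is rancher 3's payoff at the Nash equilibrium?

24.125

Rancher i's FOC: ∂u_i/∂x_i = α_i − x_i = 0, so x_i* = α_i.
NE contributions = (4.9, 3.5, 2.5); X = 10.9.
u_3 = α_3·X − ½·(x_3)² = 2.5·10.9 − ½·2.5² = 24.125.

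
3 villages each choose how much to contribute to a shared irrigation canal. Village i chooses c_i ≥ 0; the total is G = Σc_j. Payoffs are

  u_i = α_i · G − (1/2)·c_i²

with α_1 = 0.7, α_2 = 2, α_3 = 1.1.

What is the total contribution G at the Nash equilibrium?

Village i's FOC: ∂u_i/∂c_i = α_i − c_i = 0, so c_i* = α_i.
NE contributions = (0.7, 2, 1.1); G = 3.8.

3.8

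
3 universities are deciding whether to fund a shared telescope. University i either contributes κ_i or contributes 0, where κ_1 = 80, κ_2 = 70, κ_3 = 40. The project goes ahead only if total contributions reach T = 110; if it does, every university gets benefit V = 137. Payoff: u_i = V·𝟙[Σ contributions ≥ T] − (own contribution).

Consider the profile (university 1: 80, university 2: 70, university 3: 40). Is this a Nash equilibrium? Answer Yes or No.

Total = 190 ≥ 110: provided.
University 1 (pledges 80, payoff 57): dropping to 0 → total 110, payoff 137. Profitable deviation.

No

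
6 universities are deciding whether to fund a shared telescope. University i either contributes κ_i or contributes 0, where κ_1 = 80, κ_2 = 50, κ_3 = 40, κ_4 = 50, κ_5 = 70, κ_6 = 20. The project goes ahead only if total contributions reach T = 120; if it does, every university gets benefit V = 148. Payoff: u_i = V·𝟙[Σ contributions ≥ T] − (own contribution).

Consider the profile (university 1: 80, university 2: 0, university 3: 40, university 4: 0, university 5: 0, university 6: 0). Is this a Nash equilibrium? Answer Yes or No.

Total = 120 ≥ 120: provided.
University 1 (pledges 80, payoff 68): dropping to 0 → total 40, payoff 0. No gain.
University 2 (pledges 0, payoff 148): pledging 50 → total 170, payoff 98. No gain.
University 3 (pledges 40, payoff 108): dropping to 0 → total 80, payoff 0. No gain.
University 4 (pledges 0, payoff 148): pledging 50 → total 170, payoff 98. No gain.
University 5 (pledges 0, payoff 148): pledging 70 → total 190, payoff 78. No gain.
University 6 (pledges 0, payoff 148): pledging 20 → total 140, payoff 128. No gain.

Yes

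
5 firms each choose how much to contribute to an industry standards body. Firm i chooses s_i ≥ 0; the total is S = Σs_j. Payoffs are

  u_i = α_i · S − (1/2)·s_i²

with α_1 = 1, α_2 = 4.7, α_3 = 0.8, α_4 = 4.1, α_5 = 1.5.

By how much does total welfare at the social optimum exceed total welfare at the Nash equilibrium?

Firm i's FOC: ∂u_i/∂s_i = α_i − s_i = 0, so s_i* = α_i.
NE contributions = (1, 4.7, 0.8, 4.1, 1.5); S = 12.1.
W^NE = (Σα)·S − ½Σα_i² = 12.1² − ½·42.79 = 125.015.
Planner sets s_i = Σα_j = 12.1 for every i, so S^SO = 5·12.1 = 60.5.
W^SO = (Σα)·S^SO − ½·5·(Σα)² = (5/2)·12.1² = 366.025.
Deadweight loss = W^SO − W^NE = 241.01.

241.01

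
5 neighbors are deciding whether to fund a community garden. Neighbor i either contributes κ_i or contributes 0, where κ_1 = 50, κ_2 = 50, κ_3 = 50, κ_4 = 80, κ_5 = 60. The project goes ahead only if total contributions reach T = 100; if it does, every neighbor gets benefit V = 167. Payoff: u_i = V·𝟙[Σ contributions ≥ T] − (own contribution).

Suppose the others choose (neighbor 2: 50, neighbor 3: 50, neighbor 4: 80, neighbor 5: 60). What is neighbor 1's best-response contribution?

Others' total = 240 ≥ 100; contributing adds cost 50 for no extra benefit.
Best response: 0.

0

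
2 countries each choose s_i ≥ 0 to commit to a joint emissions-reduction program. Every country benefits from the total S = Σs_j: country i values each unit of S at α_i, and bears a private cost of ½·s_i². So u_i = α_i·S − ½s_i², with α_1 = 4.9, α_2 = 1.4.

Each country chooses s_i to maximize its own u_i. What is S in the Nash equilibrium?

6.3

Country i's FOC: ∂u_i/∂s_i = α_i − s_i = 0, so s_i* = α_i.
NE contributions = (4.9, 1.4); S = 6.3.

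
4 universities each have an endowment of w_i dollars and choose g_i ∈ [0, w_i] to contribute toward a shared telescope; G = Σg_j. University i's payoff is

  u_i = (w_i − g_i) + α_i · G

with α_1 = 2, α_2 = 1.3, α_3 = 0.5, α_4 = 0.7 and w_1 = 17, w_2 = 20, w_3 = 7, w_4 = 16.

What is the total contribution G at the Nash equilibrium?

37

∂u_i/∂g_i = α_i − 1, so university i contributes w_i if α_i > 1, else 0.
α_i > 1 for i ∈ {1, 2}; NE contributions (17, 20, 0, 0), G = 37.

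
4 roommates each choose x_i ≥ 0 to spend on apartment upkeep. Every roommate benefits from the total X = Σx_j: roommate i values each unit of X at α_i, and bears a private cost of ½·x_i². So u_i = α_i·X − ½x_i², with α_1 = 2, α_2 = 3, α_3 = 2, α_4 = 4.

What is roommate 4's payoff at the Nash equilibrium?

Roommate i's FOC: ∂u_i/∂x_i = α_i − x_i = 0, so x_i* = α_i.
NE contributions = (2, 3, 2, 4); X = 11.
u_4 = α_4·X − ½·(x_4)² = 4·11 − ½·4² = 36.

36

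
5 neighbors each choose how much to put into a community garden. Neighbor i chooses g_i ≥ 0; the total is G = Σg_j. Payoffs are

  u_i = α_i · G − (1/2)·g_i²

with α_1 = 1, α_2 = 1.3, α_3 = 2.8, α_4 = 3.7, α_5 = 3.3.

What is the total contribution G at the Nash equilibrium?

Neighbor i's FOC: ∂u_i/∂g_i = α_i − g_i = 0, so g_i* = α_i.
NE contributions = (1, 1.3, 2.8, 3.7, 3.3); G = 12.1.

12.1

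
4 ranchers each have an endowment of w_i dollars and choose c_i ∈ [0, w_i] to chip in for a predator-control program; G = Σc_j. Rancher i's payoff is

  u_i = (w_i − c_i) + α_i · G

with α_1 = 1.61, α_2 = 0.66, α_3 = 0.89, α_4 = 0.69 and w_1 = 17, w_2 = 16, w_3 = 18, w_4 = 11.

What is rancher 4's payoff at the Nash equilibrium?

22.73

∂u_i/∂c_i = α_i − 1, so rancher i contributes w_i if α_i > 1, else 0.
α_i > 1 for i ∈ {1}; NE contributions (17, 0, 0, 0), G = 17.
u_4 = (11 − 0) + 0.69·17 = 22.73.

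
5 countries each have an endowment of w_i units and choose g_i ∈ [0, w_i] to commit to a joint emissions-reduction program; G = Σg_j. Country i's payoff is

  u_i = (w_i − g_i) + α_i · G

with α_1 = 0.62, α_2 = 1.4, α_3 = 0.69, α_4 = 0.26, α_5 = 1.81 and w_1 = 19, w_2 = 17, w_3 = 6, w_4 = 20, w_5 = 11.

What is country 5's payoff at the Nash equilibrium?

50.68

∂u_i/∂g_i = α_i − 1, so country i contributes w_i if α_i > 1, else 0.
α_i > 1 for i ∈ {2, 5}; NE contributions (0, 17, 0, 0, 11), G = 28.
u_5 = (11 − 11) + 1.81·28 = 50.68.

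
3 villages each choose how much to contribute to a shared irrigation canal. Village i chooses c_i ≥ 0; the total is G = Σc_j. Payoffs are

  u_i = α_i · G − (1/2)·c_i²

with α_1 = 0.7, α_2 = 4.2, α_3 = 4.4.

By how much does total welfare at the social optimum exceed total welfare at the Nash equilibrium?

Village i's FOC: ∂u_i/∂c_i = α_i − c_i = 0, so c_i* = α_i.
NE contributions = (0.7, 4.2, 4.4); G = 9.3.
W^NE = (Σα)·G − ½Σα_i² = 9.3² − ½·37.49 = 67.745.
Planner sets c_i = Σα_j = 9.3 for every i, so G^SO = 3·9.3 = 27.9.
W^SO = (Σα)·G^SO − ½·3·(Σα)² = (3/2)·9.3² = 129.735.
Deadweight loss = W^SO − W^NE = 61.99.

61.99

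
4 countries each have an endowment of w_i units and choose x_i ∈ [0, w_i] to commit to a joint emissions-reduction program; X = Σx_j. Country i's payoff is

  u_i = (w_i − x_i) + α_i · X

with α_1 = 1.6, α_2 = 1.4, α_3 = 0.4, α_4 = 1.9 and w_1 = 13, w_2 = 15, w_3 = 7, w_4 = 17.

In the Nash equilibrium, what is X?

∂u_i/∂x_i = α_i − 1, so country i contributes w_i if α_i > 1, else 0.
α_i > 1 for i ∈ {1, 2, 4}; NE contributions (13, 15, 0, 17), X = 45.

45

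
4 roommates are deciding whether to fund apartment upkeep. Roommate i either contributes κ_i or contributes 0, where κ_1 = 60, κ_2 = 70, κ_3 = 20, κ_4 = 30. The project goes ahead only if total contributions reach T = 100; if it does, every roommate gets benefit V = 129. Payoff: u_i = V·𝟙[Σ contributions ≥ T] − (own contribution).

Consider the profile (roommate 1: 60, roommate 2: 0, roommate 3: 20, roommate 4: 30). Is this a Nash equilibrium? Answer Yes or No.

Yes

Total = 110 ≥ 100: provided.
Roommate 1 (pledges 60, payoff 69): dropping to 0 → total 50, payoff 0. No gain.
Roommate 2 (pledges 0, payoff 129): pledging 70 → total 180, payoff 59. No gain.
Roommate 3 (pledges 20, payoff 109): dropping to 0 → total 90, payoff 0. No gain.
Roommate 4 (pledges 30, payoff 99): dropping to 0 → total 80, payoff 0. No gain.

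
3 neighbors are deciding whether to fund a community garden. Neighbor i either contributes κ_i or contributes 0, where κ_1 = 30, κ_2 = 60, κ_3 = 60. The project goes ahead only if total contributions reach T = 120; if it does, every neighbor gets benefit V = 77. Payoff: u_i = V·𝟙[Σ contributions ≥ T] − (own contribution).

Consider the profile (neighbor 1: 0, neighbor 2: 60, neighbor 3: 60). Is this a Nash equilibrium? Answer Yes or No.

Yes

Total = 120 ≥ 120: provided.
Neighbor 1 (pledges 0, payoff 77): pledging 30 → total 150, payoff 47. No gain.
Neighbor 2 (pledges 60, payoff 17): dropping to 0 → total 60, payoff 0. No gain.
Neighbor 3 (pledges 60, payoff 17): dropping to 0 → total 60, payoff 0. No gain.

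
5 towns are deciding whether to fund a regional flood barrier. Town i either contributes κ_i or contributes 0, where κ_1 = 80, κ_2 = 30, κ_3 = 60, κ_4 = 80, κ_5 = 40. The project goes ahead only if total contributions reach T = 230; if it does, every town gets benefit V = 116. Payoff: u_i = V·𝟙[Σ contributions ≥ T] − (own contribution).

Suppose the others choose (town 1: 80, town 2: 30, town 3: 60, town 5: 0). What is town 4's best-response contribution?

80

Others' total = 170. Contributing 80 brings total to 250 ≥ 230: gain V − κ_4 = 36.
Best response: 80.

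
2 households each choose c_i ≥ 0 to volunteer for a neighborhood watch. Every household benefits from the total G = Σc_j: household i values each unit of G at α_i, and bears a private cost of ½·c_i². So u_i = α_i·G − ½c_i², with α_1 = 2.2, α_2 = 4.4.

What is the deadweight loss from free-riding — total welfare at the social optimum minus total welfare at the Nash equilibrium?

12.1

Household i's FOC: ∂u_i/∂c_i = α_i − c_i = 0, so c_i* = α_i.
NE contributions = (2.2, 4.4); G = 6.6.
W^NE = (Σα)·G − ½Σα_i² = 6.6² − ½·24.2 = 31.46.
Planner sets c_i = Σα_j = 6.6 for every i, so G^SO = 2·6.6 = 13.2.
W^SO = (Σα)·G^SO − ½·2·(Σα)² = (2/2)·6.6² = 43.56.
Deadweight loss = W^SO − W^NE = 12.1.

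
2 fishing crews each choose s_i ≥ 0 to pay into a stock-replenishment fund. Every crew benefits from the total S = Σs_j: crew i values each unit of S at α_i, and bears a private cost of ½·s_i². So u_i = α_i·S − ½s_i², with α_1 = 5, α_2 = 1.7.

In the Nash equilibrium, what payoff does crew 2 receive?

9.945

Crew i's FOC: ∂u_i/∂s_i = α_i − s_i = 0, so s_i* = α_i.
NE contributions = (5, 1.7); S = 6.7.
u_2 = α_2·S − ½·(s_2)² = 1.7·6.7 − ½·1.7² = 9.945.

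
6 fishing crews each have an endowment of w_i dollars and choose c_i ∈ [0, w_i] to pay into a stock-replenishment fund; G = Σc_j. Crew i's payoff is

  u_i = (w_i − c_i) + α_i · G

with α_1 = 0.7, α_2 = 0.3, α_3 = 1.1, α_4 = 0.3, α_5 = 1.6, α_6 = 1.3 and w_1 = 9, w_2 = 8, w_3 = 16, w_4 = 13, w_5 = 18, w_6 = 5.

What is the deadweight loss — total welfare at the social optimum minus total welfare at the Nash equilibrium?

∂u_i/∂c_i = α_i − 1, so crew i contributes w_i if α_i > 1, else 0.
α_i > 1 for i ∈ {3, 5, 6}; NE contributions (0, 0, 16, 0, 18, 5), G = 39.
W^NE = Σw_i − G^NE + (Σα_i)·G^NE = 69 + 4.3·39 = 236.7.
Planner: ∂(Σu_j)/∂c_i = Σα_j − 1 = 4.3 > 0, so everyone contributes w_i; G^SO = 69, W^SO = 69 + 4.3·69 = 365.7.
Deadweight loss = 129.

129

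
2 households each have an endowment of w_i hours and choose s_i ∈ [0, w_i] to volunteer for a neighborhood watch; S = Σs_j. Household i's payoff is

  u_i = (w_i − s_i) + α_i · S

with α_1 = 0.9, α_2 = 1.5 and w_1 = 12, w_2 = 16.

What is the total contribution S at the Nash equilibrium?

16

∂u_i/∂s_i = α_i − 1, so household i contributes w_i if α_i > 1, else 0.
α_i > 1 for i ∈ {2}; NE contributions (0, 16), S = 16.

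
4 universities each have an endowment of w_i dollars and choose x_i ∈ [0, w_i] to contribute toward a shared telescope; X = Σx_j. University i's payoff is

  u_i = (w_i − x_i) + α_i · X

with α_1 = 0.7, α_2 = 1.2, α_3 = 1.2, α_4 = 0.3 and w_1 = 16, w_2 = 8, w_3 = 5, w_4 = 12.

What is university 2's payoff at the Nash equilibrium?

∂u_i/∂x_i = α_i − 1, so university i contributes w_i if α_i > 1, else 0.
α_i > 1 for i ∈ {2, 3}; NE contributions (0, 8, 5, 0), X = 13.
u_2 = (8 − 8) + 1.2·13 = 15.6.

15.6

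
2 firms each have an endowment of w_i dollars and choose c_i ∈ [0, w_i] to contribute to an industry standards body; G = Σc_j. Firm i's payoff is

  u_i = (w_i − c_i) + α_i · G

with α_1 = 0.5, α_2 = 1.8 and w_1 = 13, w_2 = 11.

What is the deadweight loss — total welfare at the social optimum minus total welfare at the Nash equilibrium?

16.9

∂u_i/∂c_i = α_i − 1, so firm i contributes w_i if α_i > 1, else 0.
α_i > 1 for i ∈ {2}; NE contributions (0, 11), G = 11.
W^NE = Σw_i − G^NE + (Σα_i)·G^NE = 24 + 1.3·11 = 38.3.
Planner: ∂(Σu_j)/∂c_i = Σα_j − 1 = 1.3 > 0, so everyone contributes w_i; G^SO = 24, W^SO = 24 + 1.3·24 = 55.2.
Deadweight loss = 16.9.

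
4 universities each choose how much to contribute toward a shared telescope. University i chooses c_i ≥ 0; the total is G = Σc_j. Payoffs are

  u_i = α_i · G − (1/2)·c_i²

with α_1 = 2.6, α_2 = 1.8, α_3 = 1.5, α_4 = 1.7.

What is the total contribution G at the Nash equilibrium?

7.6

University i's FOC: ∂u_i/∂c_i = α_i − c_i = 0, so c_i* = α_i.
NE contributions = (2.6, 1.8, 1.5, 1.7); G = 7.6.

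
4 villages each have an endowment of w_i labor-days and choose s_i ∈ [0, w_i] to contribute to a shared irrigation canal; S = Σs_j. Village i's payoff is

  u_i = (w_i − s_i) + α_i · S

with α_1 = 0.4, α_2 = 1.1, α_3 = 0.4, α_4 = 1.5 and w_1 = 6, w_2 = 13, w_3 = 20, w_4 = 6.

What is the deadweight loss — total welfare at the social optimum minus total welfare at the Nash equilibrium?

∂u_i/∂s_i = α_i − 1, so village i contributes w_i if α_i > 1, else 0.
α_i > 1 for i ∈ {2, 4}; NE contributions (0, 13, 0, 6), S = 19.
W^NE = Σw_i − S^NE + (Σα_i)·S^NE = 45 + 2.4·19 = 90.6.
Planner: ∂(Σu_j)/∂s_i = Σα_j − 1 = 2.4 > 0, so everyone contributes w_i; S^SO = 45, W^SO = 45 + 2.4·45 = 153.
Deadweight loss = 62.4.

62.4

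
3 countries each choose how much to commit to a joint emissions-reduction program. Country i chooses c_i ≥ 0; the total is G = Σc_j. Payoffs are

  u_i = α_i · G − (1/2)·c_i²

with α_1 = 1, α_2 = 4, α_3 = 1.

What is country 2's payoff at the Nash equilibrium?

16

Country i's FOC: ∂u_i/∂c_i = α_i − c_i = 0, so c_i* = α_i.
NE contributions = (1, 4, 1); G = 6.
u_2 = α_2·G − ½·(c_2)² = 4·6 − ½·4² = 16.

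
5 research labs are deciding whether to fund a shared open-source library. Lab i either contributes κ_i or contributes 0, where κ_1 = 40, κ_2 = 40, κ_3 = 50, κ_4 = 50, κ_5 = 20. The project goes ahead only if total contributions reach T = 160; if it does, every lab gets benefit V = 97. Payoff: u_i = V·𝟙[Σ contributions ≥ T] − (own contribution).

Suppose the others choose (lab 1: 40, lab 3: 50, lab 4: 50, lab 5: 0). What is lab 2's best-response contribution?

Others' total = 140. Contributing 40 brings total to 180 ≥ 160: gain V − κ_2 = 57.
Best response: 40.

40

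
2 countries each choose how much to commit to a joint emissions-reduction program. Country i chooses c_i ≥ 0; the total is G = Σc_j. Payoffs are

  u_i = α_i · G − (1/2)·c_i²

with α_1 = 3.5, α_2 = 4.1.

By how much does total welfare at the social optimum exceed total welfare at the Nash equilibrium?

Country i's FOC: ∂u_i/∂c_i = α_i − c_i = 0, so c_i* = α_i.
NE contributions = (3.5, 4.1); G = 7.6.
W^NE = (Σα)·G − ½Σα_i² = 7.6² − ½·29.06 = 43.23.
Planner sets c_i = Σα_j = 7.6 for every i, so G^SO = 2·7.6 = 15.2.
W^SO = (Σα)·G^SO − ½·2·(Σα)² = (2/2)·7.6² = 57.76.
Deadweight loss = W^SO − W^NE = 14.53.

14.53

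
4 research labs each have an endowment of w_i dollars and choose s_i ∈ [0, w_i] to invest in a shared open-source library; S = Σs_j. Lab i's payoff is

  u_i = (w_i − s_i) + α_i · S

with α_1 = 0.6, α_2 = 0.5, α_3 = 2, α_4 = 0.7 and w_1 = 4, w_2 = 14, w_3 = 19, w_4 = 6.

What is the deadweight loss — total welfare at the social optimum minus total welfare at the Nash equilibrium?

∂u_i/∂s_i = α_i − 1, so lab i contributes w_i if α_i > 1, else 0.
α_i > 1 for i ∈ {3}; NE contributions (0, 0, 19, 0), S = 19.
W^NE = Σw_i − S^NE + (Σα_i)·S^NE = 43 + 2.8·19 = 96.2.
Planner: ∂(Σu_j)/∂s_i = Σα_j − 1 = 2.8 > 0, so everyone contributes w_i; S^SO = 43, W^SO = 43 + 2.8·43 = 163.4.
Deadweight loss = 67.2.

67.2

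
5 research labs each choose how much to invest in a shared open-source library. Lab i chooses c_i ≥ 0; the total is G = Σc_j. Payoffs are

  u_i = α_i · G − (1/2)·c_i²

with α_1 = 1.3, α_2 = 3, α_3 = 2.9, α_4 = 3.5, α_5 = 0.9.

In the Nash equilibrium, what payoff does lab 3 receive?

29.435

Lab i's FOC: ∂u_i/∂c_i = α_i − c_i = 0, so c_i* = α_i.
NE contributions = (1.3, 3, 2.9, 3.5, 0.9); G = 11.6.
u_3 = α_3·G − ½·(c_3)² = 2.9·11.6 − ½·2.9² = 29.435.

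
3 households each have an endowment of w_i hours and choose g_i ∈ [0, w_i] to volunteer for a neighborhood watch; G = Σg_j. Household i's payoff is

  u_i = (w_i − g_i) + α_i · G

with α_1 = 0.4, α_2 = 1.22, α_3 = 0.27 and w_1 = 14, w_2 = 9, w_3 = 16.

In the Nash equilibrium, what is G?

9

∂u_i/∂g_i = α_i − 1, so household i contributes w_i if α_i > 1, else 0.
α_i > 1 for i ∈ {2}; NE contributions (0, 9, 0), G = 9.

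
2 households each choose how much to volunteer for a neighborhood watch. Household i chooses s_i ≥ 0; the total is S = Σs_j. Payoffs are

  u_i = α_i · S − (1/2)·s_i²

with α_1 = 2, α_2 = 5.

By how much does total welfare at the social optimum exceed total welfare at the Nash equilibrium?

14.5

Household i's FOC: ∂u_i/∂s_i = α_i − s_i = 0, so s_i* = α_i.
NE contributions = (2, 5); S = 7.
W^NE = (Σα)·S − ½Σα_i² = 7² − ½·29 = 34.5.
Planner sets s_i = Σα_j = 7 for every i, so S^SO = 2·7 = 14.
W^SO = (Σα)·S^SO − ½·2·(Σα)² = (2/2)·7² = 49.
Deadweight loss = W^SO − W^NE = 14.5.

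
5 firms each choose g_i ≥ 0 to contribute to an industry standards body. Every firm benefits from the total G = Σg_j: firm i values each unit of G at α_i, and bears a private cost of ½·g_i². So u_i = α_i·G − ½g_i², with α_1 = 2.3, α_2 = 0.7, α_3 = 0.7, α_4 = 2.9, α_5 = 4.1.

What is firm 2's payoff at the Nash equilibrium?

Firm i's FOC: ∂u_i/∂g_i = α_i − g_i = 0, so g_i* = α_i.
NE contributions = (2.3, 0.7, 0.7, 2.9, 4.1); G = 10.7.
u_2 = α_2·G − ½·(g_2)² = 0.7·10.7 − ½·0.7² = 7.245.

7.245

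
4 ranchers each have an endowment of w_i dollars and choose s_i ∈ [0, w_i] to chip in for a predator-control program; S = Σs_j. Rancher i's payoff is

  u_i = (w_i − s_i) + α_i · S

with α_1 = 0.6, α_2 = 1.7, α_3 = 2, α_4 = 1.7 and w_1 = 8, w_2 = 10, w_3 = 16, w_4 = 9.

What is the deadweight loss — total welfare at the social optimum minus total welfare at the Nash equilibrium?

40

∂u_i/∂s_i = α_i − 1, so rancher i contributes w_i if α_i > 1, else 0.
α_i > 1 for i ∈ {2, 3, 4}; NE contributions (0, 10, 16, 9), S = 35.
W^NE = Σw_i − S^NE + (Σα_i)·S^NE = 43 + 5·35 = 218.
Planner: ∂(Σu_j)/∂s_i = Σα_j − 1 = 5 > 0, so everyone contributes w_i; S^SO = 43, W^SO = 43 + 5·43 = 258.
Deadweight loss = 40.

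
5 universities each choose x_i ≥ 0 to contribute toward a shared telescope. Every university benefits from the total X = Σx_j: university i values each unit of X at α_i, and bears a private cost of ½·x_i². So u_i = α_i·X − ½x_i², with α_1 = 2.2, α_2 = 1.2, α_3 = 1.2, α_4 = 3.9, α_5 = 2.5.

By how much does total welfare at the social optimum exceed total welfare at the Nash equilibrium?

University i's FOC: ∂u_i/∂x_i = α_i − x_i = 0, so x_i* = α_i.
NE contributions = (2.2, 1.2, 1.2, 3.9, 2.5); X = 11.
W^NE = (Σα)·X − ½Σα_i² = 11² − ½·29.18 = 106.41.
Planner sets x_i = Σα_j = 11 for every i, so X^SO = 5·11 = 55.
W^SO = (Σα)·X^SO − ½·5·(Σα)² = (5/2)·11² = 302.5.
Deadweight loss = W^SO − W^NE = 196.09.

196.09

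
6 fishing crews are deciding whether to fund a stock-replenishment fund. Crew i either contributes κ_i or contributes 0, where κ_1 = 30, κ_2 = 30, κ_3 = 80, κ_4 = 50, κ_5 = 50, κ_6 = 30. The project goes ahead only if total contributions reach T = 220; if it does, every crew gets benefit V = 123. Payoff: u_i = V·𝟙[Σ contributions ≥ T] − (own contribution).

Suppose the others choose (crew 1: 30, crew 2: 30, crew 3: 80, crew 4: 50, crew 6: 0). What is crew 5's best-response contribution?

50

Others' total = 190. Contributing 50 brings total to 240 ≥ 220: gain V − κ_5 = 73.
Best response: 50.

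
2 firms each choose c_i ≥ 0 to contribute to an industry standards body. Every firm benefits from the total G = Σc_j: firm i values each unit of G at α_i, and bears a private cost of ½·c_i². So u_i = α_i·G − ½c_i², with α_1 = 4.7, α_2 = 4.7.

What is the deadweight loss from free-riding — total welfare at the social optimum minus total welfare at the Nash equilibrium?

22.09

Firm i's FOC: ∂u_i/∂c_i = α_i − c_i = 0, so c_i* = α_i.
NE contributions = (4.7, 4.7); G = 9.4.
W^NE = (Σα)·G − ½Σα_i² = 9.4² − ½·44.18 = 66.27.
Planner sets c_i = Σα_j = 9.4 for every i, so G^SO = 2·9.4 = 18.8.
W^SO = (Σα)·G^SO − ½·2·(Σα)² = (2/2)·9.4² = 88.36.
Deadweight loss = W^SO − W^NE = 22.09.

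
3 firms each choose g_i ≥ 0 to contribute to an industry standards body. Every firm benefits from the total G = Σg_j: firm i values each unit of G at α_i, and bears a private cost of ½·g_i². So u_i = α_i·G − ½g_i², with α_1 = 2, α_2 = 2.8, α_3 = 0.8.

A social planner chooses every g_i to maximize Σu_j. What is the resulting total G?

Planner FOC: ∂(Σu_j)/∂g_i = (Σα_j) − g_i = 0, so g_i^SO = Σα_j = 5.6 for every i; G^SO = 16.8.

16.8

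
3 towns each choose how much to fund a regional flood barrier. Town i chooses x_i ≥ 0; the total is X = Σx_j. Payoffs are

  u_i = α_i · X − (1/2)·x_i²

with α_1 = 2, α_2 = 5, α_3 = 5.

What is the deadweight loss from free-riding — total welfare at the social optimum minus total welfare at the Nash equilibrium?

99

Town i's FOC: ∂u_i/∂x_i = α_i − x_i = 0, so x_i* = α_i.
NE contributions = (2, 5, 5); X = 12.
W^NE = (Σα)·X − ½Σα_i² = 12² − ½·54 = 117.
Planner sets x_i = Σα_j = 12 for every i, so X^SO = 3·12 = 36.
W^SO = (Σα)·X^SO − ½·3·(Σα)² = (3/2)·12² = 216.
Deadweight loss = W^SO − W^NE = 99.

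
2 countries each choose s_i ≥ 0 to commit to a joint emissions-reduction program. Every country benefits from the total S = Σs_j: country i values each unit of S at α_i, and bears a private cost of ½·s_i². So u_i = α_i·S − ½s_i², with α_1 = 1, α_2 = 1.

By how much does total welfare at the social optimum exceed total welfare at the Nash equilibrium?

1

Country i's FOC: ∂u_i/∂s_i = α_i − s_i = 0, so s_i* = α_i.
NE contributions = (1, 1); S = 2.
W^NE = (Σα)·S − ½Σα_i² = 2² − ½·2 = 3.
Planner sets s_i = Σα_j = 2 for every i, so S^SO = 2·2 = 4.
W^SO = (Σα)·S^SO − ½·2·(Σα)² = (2/2)·2² = 4.
Deadweight loss = W^SO − W^NE = 1.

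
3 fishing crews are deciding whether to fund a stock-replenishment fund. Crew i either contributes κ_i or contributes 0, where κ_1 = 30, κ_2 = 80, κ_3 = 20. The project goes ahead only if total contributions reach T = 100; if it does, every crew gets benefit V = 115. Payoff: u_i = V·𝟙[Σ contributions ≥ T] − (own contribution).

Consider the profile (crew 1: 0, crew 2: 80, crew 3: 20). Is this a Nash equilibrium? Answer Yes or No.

Total = 100 ≥ 100: provided.
Crew 1 (pledges 0, payoff 115): pledging 30 → total 130, payoff 85. No gain.
Crew 2 (pledges 80, payoff 35): dropping to 0 → total 20, payoff 0. No gain.
Crew 3 (pledges 20, payoff 95): dropping to 0 → total 80, payoff 0. No gain.

Yes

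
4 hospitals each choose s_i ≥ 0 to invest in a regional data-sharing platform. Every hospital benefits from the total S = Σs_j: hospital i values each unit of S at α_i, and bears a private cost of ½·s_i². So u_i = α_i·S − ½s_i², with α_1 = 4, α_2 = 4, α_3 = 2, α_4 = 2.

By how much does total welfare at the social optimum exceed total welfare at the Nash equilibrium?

164

Hospital i's FOC: ∂u_i/∂s_i = α_i − s_i = 0, so s_i* = α_i.
NE contributions = (4, 4, 2, 2); S = 12.
W^NE = (Σα)·S − ½Σα_i² = 12² − ½·40 = 124.
Planner sets s_i = Σα_j = 12 for every i, so S^SO = 4·12 = 48.
W^SO = (Σα)·S^SO − ½·4·(Σα)² = (4/2)·12² = 288.
Deadweight loss = W^SO − W^NE = 164.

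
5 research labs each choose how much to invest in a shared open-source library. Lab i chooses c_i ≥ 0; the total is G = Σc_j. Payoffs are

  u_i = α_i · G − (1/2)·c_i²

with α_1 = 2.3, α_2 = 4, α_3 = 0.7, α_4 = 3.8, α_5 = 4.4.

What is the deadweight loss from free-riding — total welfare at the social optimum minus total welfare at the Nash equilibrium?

374.35

Lab i's FOC: ∂u_i/∂c_i = α_i − c_i = 0, so c_i* = α_i.
NE contributions = (2.3, 4, 0.7, 3.8, 4.4); G = 15.2.
W^NE = (Σα)·G − ½Σα_i² = 15.2² − ½·55.58 = 203.25.
Planner sets c_i = Σα_j = 15.2 for every i, so G^SO = 5·15.2 = 76.
W^SO = (Σα)·G^SO − ½·5·(Σα)² = (5/2)·15.2² = 577.6.
Deadweight loss = W^SO − W^NE = 374.35.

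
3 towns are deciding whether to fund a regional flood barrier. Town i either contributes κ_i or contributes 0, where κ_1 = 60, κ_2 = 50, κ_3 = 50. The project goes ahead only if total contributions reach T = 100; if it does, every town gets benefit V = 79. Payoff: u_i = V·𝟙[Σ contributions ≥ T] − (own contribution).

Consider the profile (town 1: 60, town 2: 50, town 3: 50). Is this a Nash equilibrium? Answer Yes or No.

No

Total = 160 ≥ 100: provided.
Town 1 (pledges 60, payoff 19): dropping to 0 → total 100, payoff 79. Profitable deviation.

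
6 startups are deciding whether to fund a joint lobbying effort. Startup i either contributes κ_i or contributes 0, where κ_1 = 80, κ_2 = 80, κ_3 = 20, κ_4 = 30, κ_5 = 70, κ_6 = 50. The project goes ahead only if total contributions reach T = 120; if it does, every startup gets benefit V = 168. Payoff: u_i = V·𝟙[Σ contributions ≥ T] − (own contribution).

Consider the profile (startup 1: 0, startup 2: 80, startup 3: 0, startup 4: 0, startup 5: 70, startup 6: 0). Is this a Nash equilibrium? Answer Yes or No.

Total = 150 ≥ 120: provided.
Startup 1 (pledges 0, payoff 168): pledging 80 → total 230, payoff 88. No gain.
Startup 2 (pledges 80, payoff 88): dropping to 0 → total 70, payoff 0. No gain.
Startup 3 (pledges 0, payoff 168): pledging 20 → total 170, payoff 148. No gain.
Startup 4 (pledges 0, payoff 168): pledging 30 → total 180, payoff 138. No gain.
Startup 5 (pledges 70, payoff 98): dropping to 0 → total 80, payoff 0. No gain.
Startup 6 (pledges 0, payoff 168): pledging 50 → total 200, payoff 118. No gain.

Yes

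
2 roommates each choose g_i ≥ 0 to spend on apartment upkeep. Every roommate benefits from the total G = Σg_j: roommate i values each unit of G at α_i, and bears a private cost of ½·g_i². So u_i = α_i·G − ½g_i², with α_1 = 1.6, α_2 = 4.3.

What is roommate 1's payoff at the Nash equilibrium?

8.16

Roommate i's FOC: ∂u_i/∂g_i = α_i − g_i = 0, so g_i* = α_i.
NE contributions = (1.6, 4.3); G = 5.9.
u_1 = α_1·G − ½·(g_1)² = 1.6·5.9 − ½·1.6² = 8.16.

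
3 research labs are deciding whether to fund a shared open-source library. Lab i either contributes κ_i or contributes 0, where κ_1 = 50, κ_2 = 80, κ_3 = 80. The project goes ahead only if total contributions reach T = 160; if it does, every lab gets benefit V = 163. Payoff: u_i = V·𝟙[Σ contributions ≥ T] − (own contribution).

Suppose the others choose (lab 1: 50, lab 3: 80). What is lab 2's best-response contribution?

Others' total = 130. Contributing 80 brings total to 210 ≥ 160: gain V − κ_2 = 83.
Best response: 80.

80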